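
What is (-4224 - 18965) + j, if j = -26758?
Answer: -49947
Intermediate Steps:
(-4224 - 18965) + j = (-4224 - 18965) - 26758 = -23189 - 26758 = -49947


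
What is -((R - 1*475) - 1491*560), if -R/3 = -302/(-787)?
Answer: 657488251/787 ≈ 8.3544e+5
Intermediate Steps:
R = -906/787 (R = -(-906)/(-787) = -(-906)*(-1)/787 = -3*302/787 = -906/787 ≈ -1.1512)
-((R - 1*475) - 1491*560) = -((-906/787 - 1*475) - 1491*560) = -((-906/787 - 475) - 834960) = -(-374731/787 - 834960) = -1*(-657488251/787) = 657488251/787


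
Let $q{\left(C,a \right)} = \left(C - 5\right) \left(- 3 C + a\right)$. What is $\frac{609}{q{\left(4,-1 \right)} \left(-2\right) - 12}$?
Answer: $- \frac{609}{38} \approx -16.026$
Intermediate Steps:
$q{\left(C,a \right)} = \left(-5 + C\right) \left(a - 3 C\right)$
$\frac{609}{q{\left(4,-1 \right)} \left(-2\right) - 12} = \frac{609}{\left(\left(-5\right) \left(-1\right) - 3 \cdot 4^{2} + 15 \cdot 4 + 4 \left(-1\right)\right) \left(-2\right) - 12} = \frac{609}{\left(5 - 48 + 60 - 4\right) \left(-2\right) - 12} = \frac{609}{13 \left(-2\right) - 12} = \frac{609}{-26 - 12} = \frac{609}{-38} = 609 \left(- \frac{1}{38}\right) = - \frac{609}{38}$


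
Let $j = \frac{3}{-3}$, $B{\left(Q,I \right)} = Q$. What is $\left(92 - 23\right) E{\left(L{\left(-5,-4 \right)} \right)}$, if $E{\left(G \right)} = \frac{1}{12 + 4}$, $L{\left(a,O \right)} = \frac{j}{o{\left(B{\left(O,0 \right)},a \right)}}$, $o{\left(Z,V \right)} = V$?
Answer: $\frac{69}{16} \approx 4.3125$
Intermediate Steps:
$j = -1$ ($j = 3 \left(- \frac{1}{3}\right) = -1$)
$L{\left(a,O \right)} = - \frac{1}{a}$
$E{\left(G \right)} = \frac{1}{16}$
$\left(92 - 23\right) E{\left(L{\left(-5,-4 \right)} \right)} = \left(92 - 23\right) \frac{1}{16} = 69 \cdot \frac{1}{16} = \frac{69}{16}$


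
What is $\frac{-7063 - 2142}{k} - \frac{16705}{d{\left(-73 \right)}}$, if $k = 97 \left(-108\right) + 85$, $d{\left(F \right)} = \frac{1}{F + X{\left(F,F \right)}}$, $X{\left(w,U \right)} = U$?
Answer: $\frac{25342930835}{10391} \approx 2.4389 \cdot 10^{6}$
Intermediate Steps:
$d{\left(F \right)} = \frac{1}{2 F}$ ($d{\left(F \right)} = \frac{1}{F + F} = \frac{1}{2 F}$)
$k = -10391$ ($k = -10476 + 85 = -10391$)
$\frac{-7063 - 2142}{k} - \frac{16705}{d{\left(-73 \right)}} = \frac{-7063 - 2142}{-10391} - \frac{16705}{\frac{1}{2} \frac{1}{-73}} = \left(-9205\right) \left(- \frac{1}{10391}\right) - \frac{16705}{\frac{1}{2} \left(- \frac{1}{73}\right)} = \frac{9205}{10391} - \frac{16705}{- \frac{1}{146}} = \frac{9205}{10391} - -2438930 = \frac{9205}{10391} + 2438930 = \frac{25342930835}{10391}$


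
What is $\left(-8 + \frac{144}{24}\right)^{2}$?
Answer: $4$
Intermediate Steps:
$\left(-8 + \frac{144}{24}\right)^{2} = \left(-8 + 144 \cdot \frac{1}{24}\right)^{2} = \left(-8 + 6\right)^{2} = \left(-2\right)^{2} = 4$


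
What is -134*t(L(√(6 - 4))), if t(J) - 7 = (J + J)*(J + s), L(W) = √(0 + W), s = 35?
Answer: -938 - 9380*2^(¼) - 268*√2 ≈ -12472.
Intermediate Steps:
L(W) = √W
t(J) = 7 + 2*J*(35 + J) (t(J) = 7 + (J + J)*(J + 35) = 7 + (2*J)*(35 + J) = 7 + 2*J*(35 + J))
-134*t(L(√(6 - 4))) = -134*(7 + 2*(√(√(6 - 4)))² + 70*√(√(6 - 4))) = -134*(7 + 2*(√(√2))² + 70*√(√2)) = -134*(7 + 2*(2^(¼))² + 70*2^(¼)) = -134*(7 + 2*√2 + 70*2^(¼)) = -938 - 9380*2^(¼) - 268*√2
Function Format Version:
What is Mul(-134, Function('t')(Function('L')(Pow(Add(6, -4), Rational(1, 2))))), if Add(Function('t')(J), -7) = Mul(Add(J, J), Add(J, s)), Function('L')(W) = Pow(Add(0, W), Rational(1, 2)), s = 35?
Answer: Add(-938, Mul(-9380, Pow(2, Rational(1, 4))), Mul(-268, Pow(2, Rational(1, 2)))) ≈ -12472.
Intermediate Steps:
Function('L')(W) = Pow(W, Rational(1, 2))
Function('t')(J) = Add(7, Mul(2, J, Add(35, J))) (Function('t')(J) = Add(7, Mul(Add(J, J), Add(J, 35))) = Add(7, Mul(Mul(2, J), Add(35, J))) = Add(7, Mul(2, J, Add(35, J))))
Mul(-134, Function('t')(Function('L')(Pow(Add(6, -4), Rational(1, 2))))) = Mul(-134, Add(7, Mul(2, Pow(Pow(Pow(Add(6, -4), Rational(1, 2)), Rational(1, 2)), 2)), Mul(70, Pow(Pow(Add(6, -4), Rational(1, 2)), Rational(1, 2))))) = Mul(-134, Add(7, Mul(2, Pow(Pow(Pow(2, Rational(1, 2)), Rational(1, 2)), 2)), Mul(70, Pow(Pow(2, Rational(1, 2)), Rational(1, 2))))) = Mul(-134, Add(7, Mul(2, Pow(Pow(2, Rational(1, 4)), 2)), Mul(70, Pow(2, Rational(1, 4))))) = Mul(-134, Add(7, Mul(2, Pow(2, Rational(1, 2))), Mul(70, Pow(2, Rational(1, 4))))) = Add(-938, Mul(-9380, Pow(2, Rational(1, 4))), Mul(-268, Pow(2, Rational(1, 2))))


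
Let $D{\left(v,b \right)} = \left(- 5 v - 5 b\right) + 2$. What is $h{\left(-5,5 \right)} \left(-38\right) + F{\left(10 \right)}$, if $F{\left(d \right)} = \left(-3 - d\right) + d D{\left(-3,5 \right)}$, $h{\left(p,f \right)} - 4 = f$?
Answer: $-435$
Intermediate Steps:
$h{\left(p,f \right)} = 4 + f$
$D{\left(v,b \right)} = 2 - 5 b - 5 v$ ($D{\left(v,b \right)} = \left(- 5 b - 5 v\right) + 2 = 2 - 5 b - 5 v$)
$F{\left(d \right)} = -3 - 9 d$ ($F{\left(d \right)} = \left(-3 - d\right) + d \left(2 - 25 - -15\right) = \left(-3 - d\right) + d \left(2 - 25 + 15\right) = \left(-3 - d\right) + d \left(-8\right) = \left(-3 - d\right) - 8 d = -3 - 9 d$)
$h{\left(-5,5 \right)} \left(-38\right) + F{\left(10 \right)} = \left(4 + 5\right) \left(-38\right) - 93 = 9 \left(-38\right) - 93 = -342 - 93 = -435$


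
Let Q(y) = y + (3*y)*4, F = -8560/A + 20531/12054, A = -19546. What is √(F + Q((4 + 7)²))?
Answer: √9104277803955558/2404158 ≈ 39.688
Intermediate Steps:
F = 5147767/2404158 (F = -8560/(-19546) + 20531/12054 = -8560*(-1/19546) + 20531*(1/12054) = 4280/9773 + 419/246 = 5147767/2404158 ≈ 2.1412)
Q(y) = 13*y (Q(y) = y + 12*y = 13*y)
√(F + Q((4 + 7)²)) = √(5147767/2404158 + 13*(4 + 7)²) = √(5147767/2404158 + 13*11²) = √(5147767/2404158 + 13*121) = √(5147767/2404158 + 1573) = √(3786888301/2404158) = √9104277803955558/2404158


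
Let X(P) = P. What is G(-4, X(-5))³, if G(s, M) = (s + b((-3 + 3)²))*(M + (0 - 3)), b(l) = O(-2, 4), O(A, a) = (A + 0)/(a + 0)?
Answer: 46656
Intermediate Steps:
O(A, a) = A/a
b(l) = -½ (b(l) = -2/4 = -2*¼ = -½)
G(s, M) = (-3 + M)*(-½ + s) (G(s, M) = (s - ½)*(M + (0 - 3)) = (-½ + s)*(M - 3) = (-½ + s)*(-3 + M) = (-3 + M)*(-½ + s))
G(-4, X(-5))³ = (3/2 - 3*(-4) - ½*(-5) - 5*(-4))³ = (3/2 + 12 + 5/2 + 20)³ = 36³ = 46656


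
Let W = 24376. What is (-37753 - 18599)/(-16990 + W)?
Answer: -9392/1231 ≈ -7.6296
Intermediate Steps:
(-37753 - 18599)/(-16990 + W) = (-37753 - 18599)/(-16990 + 24376) = -56352/7386 = -56352*1/7386 = -9392/1231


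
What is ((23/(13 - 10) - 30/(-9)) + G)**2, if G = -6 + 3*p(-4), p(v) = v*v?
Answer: 2809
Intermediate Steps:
p(v) = v**2
G = 42 (G = -6 + 3*(-4)**2 = -6 + 3*16 = -6 + 48 = 42)
((23/(13 - 10) - 30/(-9)) + G)**2 = ((23/(13 - 10) - 30/(-9)) + 42)**2 = ((23/3 - 30*(-1/9)) + 42)**2 = ((23*(1/3) + 10/3) + 42)**2 = ((23/3 + 10/3) + 42)**2 = (11 + 42)**2 = 53**2 = 2809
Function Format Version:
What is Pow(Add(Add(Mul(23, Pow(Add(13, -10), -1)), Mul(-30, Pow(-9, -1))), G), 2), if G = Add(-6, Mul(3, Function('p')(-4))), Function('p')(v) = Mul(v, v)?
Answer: 2809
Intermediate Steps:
Function('p')(v) = Pow(v, 2)
G = 42 (G = Add(-6, Mul(3, Pow(-4, 2))) = Add(-6, Mul(3, 16)) = Add(-6, 48) = 42)
Pow(Add(Add(Mul(23, Pow(Add(13, -10), -1)), Mul(-30, Pow(-9, -1))), G), 2) = Pow(Add(Add(Mul(23, Pow(Add(13, -10), -1)), Mul(-30, Pow(-9, -1))), 42), 2) = Pow(Add(Add(Mul(23, Pow(3, -1)), Mul(-30, Rational(-1, 9))), 42), 2) = Pow(Add(Add(Mul(23, Rational(1, 3)), Rational(10, 3)), 42), 2) = Pow(Add(Add(Rational(23, 3), Rational(10, 3)), 42), 2) = Pow(Add(11, 42), 2) = Pow(53, 2) = 2809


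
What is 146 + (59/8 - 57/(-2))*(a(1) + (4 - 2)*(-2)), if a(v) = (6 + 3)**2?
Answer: 23267/8 ≈ 2908.4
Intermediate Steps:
a(v) = 81 (a(v) = 9**2 = 81)
146 + (59/8 - 57/(-2))*(a(1) + (4 - 2)*(-2)) = 146 + (59/8 - 57/(-2))*(81 + (4 - 2)*(-2)) = 146 + (59*(1/8) - 57*(-1/2))*(81 + 2*(-2)) = 146 + (59/8 + 57/2)*(81 - 4) = 146 + (287/8)*77 = 146 + 22099/8 = 23267/8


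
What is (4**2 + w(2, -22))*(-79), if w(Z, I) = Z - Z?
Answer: -1264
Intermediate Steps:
w(Z, I) = 0
(4**2 + w(2, -22))*(-79) = (4**2 + 0)*(-79) = (16 + 0)*(-79) = 16*(-79) = -1264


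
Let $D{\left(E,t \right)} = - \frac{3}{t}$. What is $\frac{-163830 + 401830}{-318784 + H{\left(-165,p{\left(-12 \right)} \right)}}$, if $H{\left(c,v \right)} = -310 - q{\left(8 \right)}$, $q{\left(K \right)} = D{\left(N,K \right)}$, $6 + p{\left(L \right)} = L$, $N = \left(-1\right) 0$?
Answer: $- \frac{1904000}{2552749} \approx -0.74586$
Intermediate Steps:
$N = 0$
$p{\left(L \right)} = -6 + L$
$q{\left(K \right)} = - \frac{3}{K}$
$H{\left(c,v \right)} = - \frac{2477}{8}$ ($H{\left(c,v \right)} = -310 - - \frac{3}{8} = -310 + \frac{3}{8} = - \frac{2477}{8}$)
$\frac{-163830 + 401830}{-318784 + H{\left(-165,p{\left(-12 \right)} \right)}} = \frac{-163830 + 401830}{-318784 - \frac{2477}{8}} = \frac{238000}{- \frac{2552749}{8}} = 238000 \left(- \frac{8}{2552749}\right) = - \frac{1904000}{2552749}$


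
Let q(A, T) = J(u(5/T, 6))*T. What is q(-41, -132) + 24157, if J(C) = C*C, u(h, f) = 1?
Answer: 24025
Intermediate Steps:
J(C) = C**2
q(A, T) = T (q(A, T) = 1**2*T = 1*T = T)
q(-41, -132) + 24157 = -132 + 24157 = 24025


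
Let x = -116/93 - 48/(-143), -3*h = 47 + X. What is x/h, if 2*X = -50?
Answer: 6062/48763 ≈ 0.12432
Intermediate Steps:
X = -25 (X = (½)*(-50) = -25)
h = -22/3 (h = -(47 - 25)/3 = -⅓*22 = -22/3 ≈ -7.3333)
x = -12124/13299 (x = -116*1/93 - 48*(-1/143) = -116/93 + 48/143 = -12124/13299 ≈ -0.91165)
x/h = -12124/(13299*(-22/3)) = -12124/13299*(-3/22) = 6062/48763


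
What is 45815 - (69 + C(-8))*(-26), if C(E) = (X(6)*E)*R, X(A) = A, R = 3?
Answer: 43865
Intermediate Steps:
C(E) = 18*E (C(E) = (6*E)*3 = 18*E)
45815 - (69 + C(-8))*(-26) = 45815 - (69 + 18*(-8))*(-26) = 45815 - (69 - 144)*(-26) = 45815 - (-75)*(-26) = 45815 - 1*1950 = 45815 - 1950 = 43865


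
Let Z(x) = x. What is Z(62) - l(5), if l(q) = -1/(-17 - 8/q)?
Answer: 5761/93 ≈ 61.946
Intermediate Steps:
Z(62) - l(5) = 62 - 5/(8 + 17*5) = 62 - 5/(8 + 85) = 62 - 5/93 = 5761/93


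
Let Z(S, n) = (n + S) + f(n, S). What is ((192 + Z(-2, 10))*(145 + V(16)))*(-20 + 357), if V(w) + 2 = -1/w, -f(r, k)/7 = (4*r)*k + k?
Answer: 298268253/8 ≈ 3.7284e+7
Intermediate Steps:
f(r, k) = -7*k - 28*k*r (f(r, k) = -7*((4*r)*k + k) = -7*(4*k*r + k) = -7*(k + 4*k*r) = -7*k - 28*k*r)
V(w) = -2 - 1/w
Z(S, n) = S + n - 7*S*(1 + 4*n) (Z(S, n) = (n + S) - 7*S*(1 + 4*n) = (S + n) - 7*S*(1 + 4*n) = S + n - 7*S*(1 + 4*n))
((192 + Z(-2, 10))*(145 + V(16)))*(-20 + 357) = ((192 + (10 - 6*(-2) - 28*(-2)*10))*(145 + (-2 - 1/16)))*(-20 + 357) = ((192 + (10 + 12 + 560))*(145 + (-2 - 1*1/16)))*337 = ((192 + 582)*(145 + (-2 - 1/16)))*337 = (774*(145 - 33/16))*337 = (774*(2287/16))*337 = (885069/8)*337 = 298268253/8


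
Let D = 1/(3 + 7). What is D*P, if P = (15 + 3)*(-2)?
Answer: -18/5 ≈ -3.6000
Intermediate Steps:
P = -36 (P = 18*(-2) = -36)
D = ⅒ (D = 1/10 = ⅒ ≈ 0.10000)
D*P = (⅒)*(-36) = -18/5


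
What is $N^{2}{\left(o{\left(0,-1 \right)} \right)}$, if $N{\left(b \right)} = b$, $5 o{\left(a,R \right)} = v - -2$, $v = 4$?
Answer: $\frac{36}{25} \approx 1.44$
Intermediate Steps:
$o{\left(a,R \right)} = \frac{6}{5}$ ($o{\left(a,R \right)} = \frac{4 - -2}{5} = \frac{4 + 2}{5} = \frac{1}{5} \cdot 6 = \frac{6}{5}$)
$N^{2}{\left(o{\left(0,-1 \right)} \right)} = \left(\frac{6}{5}\right)^{2} = \frac{36}{25}$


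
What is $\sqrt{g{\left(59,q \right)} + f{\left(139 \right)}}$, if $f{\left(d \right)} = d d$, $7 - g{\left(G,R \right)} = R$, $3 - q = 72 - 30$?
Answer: $\sqrt{19367} \approx 139.17$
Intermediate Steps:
$q = -39$ ($q = 3 - \left(72 - 30\right) = 3 - 42 = -39$)
$g{\left(G,R \right)} = 7 - R$
$f{\left(d \right)} = d^{2}$
$\sqrt{g{\left(59,q \right)} + f{\left(139 \right)}} = \sqrt{\left(7 - -39\right) + 139^{2}} = \sqrt{\left(7 + 39\right) + 19321} = \sqrt{46 + 19321} = \sqrt{19367}$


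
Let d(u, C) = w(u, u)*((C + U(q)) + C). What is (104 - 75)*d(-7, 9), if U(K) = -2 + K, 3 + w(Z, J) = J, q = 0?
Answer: -4640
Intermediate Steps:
w(Z, J) = -3 + J
d(u, C) = (-3 + u)*(-2 + 2*C) (d(u, C) = (-3 + u)*((C + (-2 + 0)) + C) = (-3 + u)*((C - 2) + C) = (-3 + u)*((-2 + C) + C) = (-3 + u)*(-2 + 2*C))
(104 - 75)*d(-7, 9) = (104 - 75)*(2*(-1 + 9)*(-3 - 7)) = 29*(2*8*(-10)) = 29*(-160) = -4640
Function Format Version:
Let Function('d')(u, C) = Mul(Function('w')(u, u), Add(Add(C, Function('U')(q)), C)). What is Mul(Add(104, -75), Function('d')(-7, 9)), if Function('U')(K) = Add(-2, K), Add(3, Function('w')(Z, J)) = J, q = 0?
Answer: -4640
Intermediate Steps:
Function('w')(Z, J) = Add(-3, J)
Function('d')(u, C) = Mul(Add(-3, u), Add(-2, Mul(2, C))) (Function('d')(u, C) = Mul(Add(-3, u), Add(Add(C, Add(-2, 0)), C)) = Mul(Add(-3, u), Add(Add(C, -2), C)) = Mul(Add(-3, u), Add(Add(-2, C), C)) = Mul(Add(-3, u), Add(-2, Mul(2, C))))
Mul(Add(104, -75), Function('d')(-7, 9)) = Mul(Add(104, -75), Mul(2, Add(-1, 9), Add(-3, -7))) = Mul(29, Mul(2, 8, -10)) = Mul(29, -160) = -4640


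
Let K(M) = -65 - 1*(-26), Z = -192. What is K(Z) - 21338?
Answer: -21377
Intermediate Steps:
K(M) = -39 (K(M) = -65 + 26 = -39)
K(Z) - 21338 = -39 - 21338 = -21377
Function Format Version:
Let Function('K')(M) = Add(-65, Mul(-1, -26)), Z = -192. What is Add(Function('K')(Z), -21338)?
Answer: -21377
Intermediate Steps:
Function('K')(M) = -39 (Function('K')(M) = Add(-65, 26) = -39)
Add(Function('K')(Z), -21338) = Add(-39, -21338) = -21377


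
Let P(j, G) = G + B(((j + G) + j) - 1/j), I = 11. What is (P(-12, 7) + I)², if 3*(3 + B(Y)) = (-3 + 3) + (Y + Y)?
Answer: 4489/324 ≈ 13.855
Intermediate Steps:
B(Y) = -3 + 2*Y/3 (B(Y) = -3 + ((-3 + 3) + (Y + Y))/3 = -3 + (0 + 2*Y)/3 = -3 + (2*Y)/3 = -3 + 2*Y/3)
P(j, G) = -3 - 2/(3*j) + 4*j/3 + 5*G/3 (P(j, G) = G + (-3 + 2*(((j + G) + j) - 1/j)/3) = G + (-3 + 2*(((G + j) + j) - 1/j)/3) = G + (-3 + 2*((G + 2*j) - 1/j)/3) = G + (-3 + 2*(G - 1/j + 2*j)/3) = G + (-3 + (-2/(3*j) + 2*G/3 + 4*j/3)) = G + (-3 - 2/(3*j) + 2*G/3 + 4*j/3) = -3 - 2/(3*j) + 4*j/3 + 5*G/3)
(P(-12, 7) + I)² = ((-3 - ⅔/(-12) + (4/3)*(-12) + (5/3)*7) + 11)² = ((-3 - ⅔*(-1/12) - 16 + 35/3) + 11)² = ((-3 + 1/18 - 16 + 35/3) + 11)² = (-131/18 + 11)² = (67/18)² = 4489/324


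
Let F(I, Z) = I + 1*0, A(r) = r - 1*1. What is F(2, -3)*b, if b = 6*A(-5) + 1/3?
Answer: -214/3 ≈ -71.333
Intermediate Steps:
A(r) = -1 + r (A(r) = r - 1 = -1 + r)
F(I, Z) = I (F(I, Z) = I + 0 = I)
b = -107/3 (b = 6*(-1 - 5) + 1/3 = 6*(-6) + 1/3 = -36 + 1/3 = -107/3 ≈ -35.667)
F(2, -3)*b = 2*(-107/3) = -214/3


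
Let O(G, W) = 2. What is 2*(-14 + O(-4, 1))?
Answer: -24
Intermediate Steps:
2*(-14 + O(-4, 1)) = 2*(-14 + 2) = 2*(-12) = -24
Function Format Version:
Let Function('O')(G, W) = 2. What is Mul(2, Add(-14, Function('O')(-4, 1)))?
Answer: -24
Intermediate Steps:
Mul(2, Add(-14, Function('O')(-4, 1))) = Mul(2, Add(-14, 2)) = Mul(2, -12) = -24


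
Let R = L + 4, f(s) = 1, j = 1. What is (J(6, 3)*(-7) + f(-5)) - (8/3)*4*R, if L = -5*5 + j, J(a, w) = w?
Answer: 580/3 ≈ 193.33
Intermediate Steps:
L = -24 (L = -5*5 + 1 = -25 + 1 = -24)
R = -20 (R = -24 + 4 = -20)
(J(6, 3)*(-7) + f(-5)) - (8/3)*4*R = (3*(-7) + 1) - (8/3)*4*(-20) = (-21 + 1) - (8*(⅓))*4*(-20) = -20 - (8/3)*4*(-20) = -20 - 32*(-20)/3 = -20 - 1*(-640/3) = -20 + 640/3 = 580/3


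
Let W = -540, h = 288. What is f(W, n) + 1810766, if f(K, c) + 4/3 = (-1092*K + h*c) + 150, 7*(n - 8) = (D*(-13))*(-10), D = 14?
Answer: 7433336/3 ≈ 2.4778e+6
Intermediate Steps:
n = 268 (n = 8 + ((14*(-13))*(-10))/7 = 8 + (-182*(-10))/7 = 8 + (⅐)*1820 = 8 + 260 = 268)
f(K, c) = 446/3 - 1092*K + 288*c (f(K, c) = -4/3 + ((-1092*K + 288*c) + 150) = -4/3 + (150 - 1092*K + 288*c) = 446/3 - 1092*K + 288*c)
f(W, n) + 1810766 = (446/3 - 1092*(-540) + 288*268) + 1810766 = (446/3 + 589680 + 77184) + 1810766 = 2001038/3 + 1810766 = 7433336/3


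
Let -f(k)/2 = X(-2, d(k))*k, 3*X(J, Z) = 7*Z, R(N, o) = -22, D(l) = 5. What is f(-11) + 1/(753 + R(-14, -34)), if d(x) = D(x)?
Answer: 562873/2193 ≈ 256.67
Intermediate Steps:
d(x) = 5
X(J, Z) = 7*Z/3 (X(J, Z) = (7*Z)/3 = 7*Z/3)
f(k) = -70*k/3 (f(k) = -2*(7/3)*5*k = -70*k/3)
f(-11) + 1/(753 + R(-14, -34)) = -70/3*(-11) + 1/(753 - 22) = 770/3 + 1/731 = 562873/2193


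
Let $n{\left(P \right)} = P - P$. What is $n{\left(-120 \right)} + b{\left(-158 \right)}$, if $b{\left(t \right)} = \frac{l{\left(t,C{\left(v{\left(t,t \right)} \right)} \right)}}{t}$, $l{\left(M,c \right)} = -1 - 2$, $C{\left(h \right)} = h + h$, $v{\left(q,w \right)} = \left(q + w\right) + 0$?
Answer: $\frac{3}{158} \approx 0.018987$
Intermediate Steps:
$v{\left(q,w \right)} = q + w$
$n{\left(P \right)} = 0$
$C{\left(h \right)} = 2 h$
$l{\left(M,c \right)} = -3$ ($l{\left(M,c \right)} = -1 - 2 = -3$)
$b{\left(t \right)} = - \frac{3}{t}$
$n{\left(-120 \right)} + b{\left(-158 \right)} = 0 - \frac{3}{-158} = 0 - - \frac{3}{158} = 0 + \frac{3}{158} = \frac{3}{158}$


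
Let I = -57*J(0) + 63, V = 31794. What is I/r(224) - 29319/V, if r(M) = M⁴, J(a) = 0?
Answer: -251069457763/272263806976 ≈ -0.92216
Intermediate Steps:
I = 63 (I = -57*0 + 63 = 0 + 63 = 63)
I/r(224) - 29319/V = 63/(224⁴) - 29319/31794 = 63/2517630976 - 29319*1/31794 = 63*(1/2517630976) - 9773/10598 = 9/359661568 - 9773/10598 = -251069457763/272263806976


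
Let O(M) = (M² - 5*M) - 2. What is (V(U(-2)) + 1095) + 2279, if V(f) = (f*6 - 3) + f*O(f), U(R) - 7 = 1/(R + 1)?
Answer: 3431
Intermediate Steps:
U(R) = 7 + 1/(1 + R) (U(R) = 7 + 1/(R + 1) = 7 + 1/(1 + R))
O(M) = -2 + M² - 5*M
V(f) = -3 + 6*f + f*(-2 + f² - 5*f) (V(f) = (f*6 - 3) + f*(-2 + f² - 5*f) = (6*f - 3) + f*(-2 + f² - 5*f) = (-3 + 6*f) + f*(-2 + f² - 5*f) = -3 + 6*f + f*(-2 + f² - 5*f))
(V(U(-2)) + 1095) + 2279 = ((-3 + ((8 + 7*(-2))/(1 - 2))³ - 5*(8 + 7*(-2))²/(1 - 2)² + 4*((8 + 7*(-2))/(1 - 2))) + 1095) + 2279 = ((-3 + ((8 - 14)/(-1))³ - 5*(8 - 14)² + 4*((8 - 14)/(-1))) + 1095) + 2279 = ((-3 + (-1*(-6))³ - 5*(-1*(-6))² + 4*(-1*(-6))) + 1095) + 2279 = ((-3 + 6³ - 5*6² + 4*6) + 1095) + 2279 = ((-3 + 216 - 5*36 + 24) + 1095) + 2279 = ((-3 + 216 - 180 + 24) + 1095) + 2279 = (57 + 1095) + 2279 = 1152 + 2279 = 3431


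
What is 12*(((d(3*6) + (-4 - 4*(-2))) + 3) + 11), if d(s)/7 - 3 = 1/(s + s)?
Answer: 1411/3 ≈ 470.33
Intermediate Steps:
d(s) = 21 + 7/(2*s) (d(s) = 21 + 7/(s + s) = 21 + 7/((2*s)) = 21 + 7*(1/(2*s)) = 21 + 7/(2*s))
12*(((d(3*6) + (-4 - 4*(-2))) + 3) + 11) = 12*((((21 + 7/(2*((3*6)))) + (-4 - 4*(-2))) + 3) + 11) = 12*((((21 + (7/2)/18) + (-4 + 8)) + 3) + 11) = 12*((((21 + (7/2)*(1/18)) + 4) + 3) + 11) = 12*((((21 + 7/36) + 4) + 3) + 11) = 12*(((763/36 + 4) + 3) + 11) = 12*((907/36 + 3) + 11) = 12*(1015/36 + 11) = 12*(1411/36) = 1411/3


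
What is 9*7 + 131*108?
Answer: 14211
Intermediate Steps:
9*7 + 131*108 = 63 + 14148 = 14211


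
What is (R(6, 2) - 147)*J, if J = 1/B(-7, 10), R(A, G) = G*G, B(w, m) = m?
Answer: -143/10 ≈ -14.300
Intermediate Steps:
R(A, G) = G**2
J = 1/10 ≈ 0.10000
(R(6, 2) - 147)*J = (2**2 - 147)*(1/10) = (4 - 147)*(1/10) = -143*1/10 = -143/10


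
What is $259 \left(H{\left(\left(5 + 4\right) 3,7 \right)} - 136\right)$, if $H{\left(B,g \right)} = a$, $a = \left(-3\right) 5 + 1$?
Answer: $-38850$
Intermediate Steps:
$a = -14$ ($a = -15 + 1 = -14$)
$H{\left(B,g \right)} = -14$
$259 \left(H{\left(\left(5 + 4\right) 3,7 \right)} - 136\right) = 259 \left(-14 - 136\right) = 259 \left(-150\right) = -38850$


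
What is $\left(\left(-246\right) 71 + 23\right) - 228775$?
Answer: $-246218$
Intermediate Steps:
$\left(\left(-246\right) 71 + 23\right) - 228775 = \left(-17466 + 23\right) - 228775 = -17443 - 228775 = -246218$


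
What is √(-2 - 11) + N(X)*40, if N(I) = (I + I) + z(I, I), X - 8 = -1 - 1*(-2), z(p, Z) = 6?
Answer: 960 + I*√13 ≈ 960.0 + 3.6056*I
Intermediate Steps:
X = 9 (X = 8 + (-1 - 1*(-2)) = 8 + (-1 + 2) = 8 + 1 = 9)
N(I) = 6 + 2*I (N(I) = (I + I) + 6 = 2*I + 6 = 6 + 2*I)
√(-2 - 11) + N(X)*40 = √(-2 - 11) + (6 + 2*9)*40 = √(-13) + (6 + 18)*40 = I*√13 + 24*40 = I*√13 + 960 = 960 + I*√13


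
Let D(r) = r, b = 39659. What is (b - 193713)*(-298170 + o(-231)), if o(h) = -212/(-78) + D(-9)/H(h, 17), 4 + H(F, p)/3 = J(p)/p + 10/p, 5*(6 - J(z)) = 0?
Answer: 3582829487461/78 ≈ 4.5934e+10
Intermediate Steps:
J(z) = 6 (J(z) = 6 - 1/5*0 = 6 + 0 = 6)
H(F, p) = -12 + 48/p (H(F, p) = -12 + 3*(6/p + 10/p) = -12 + 3*(16/p) = -12 + 48/p)
o(h) = 577/156 (o(h) = -212/(-78) - 9/(-12 + 48/17) = -212*(-1/78) - 9/(-12 + 48*(1/17)) = 106/39 - 9/(-12 + 48/17) = 106/39 - 9/(-156/17) = 106/39 - 9*(-17/156) = 106/39 + 51/52 = 577/156)
(b - 193713)*(-298170 + o(-231)) = (39659 - 193713)*(-298170 + 577/156) = -154054*(-46513943/156) = 3582829487461/78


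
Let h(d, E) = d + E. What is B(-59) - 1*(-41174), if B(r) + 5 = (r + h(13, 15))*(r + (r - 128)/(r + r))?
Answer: 5067967/118 ≈ 42949.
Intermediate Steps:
h(d, E) = E + d
B(r) = -5 + (28 + r)*(r + (-128 + r)/(2*r)) (B(r) = -5 + (r + (15 + 13))*(r + (r - 128)/(r + r)) = -5 + (r + 28)*(r + (-128 + r)/((2*r))) = -5 + (28 + r)*(r + (-128 + r)*(1/(2*r))) = -5 + (28 + r)*(r + (-128 + r)/(2*r)))
B(-59) - 1*(-41174) = (-55 + (-59)² - 1792/(-59) + (57/2)*(-59)) - 1*(-41174) = (-55 + 3481 - 1792*(-1/59) - 3363/2) + 41174 = (-55 + 3481 + 1792/59 - 3363/2) + 41174 = 209435/118 + 41174 = 5067967/118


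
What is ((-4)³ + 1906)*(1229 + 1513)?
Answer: 5050764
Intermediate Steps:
((-4)³ + 1906)*(1229 + 1513) = (-64 + 1906)*2742 = 1842*2742 = 5050764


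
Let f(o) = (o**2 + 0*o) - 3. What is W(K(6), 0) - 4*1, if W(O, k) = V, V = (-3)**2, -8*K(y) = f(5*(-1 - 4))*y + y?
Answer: 5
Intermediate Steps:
f(o) = -3 + o**2 (f(o) = (o**2 + 0) - 3 = o**2 - 3 = -3 + o**2)
K(y) = -623*y/8 (K(y) = -((-3 + (5*(-1 - 4))**2)*y + y)/8 = -((-3 + (5*(-5))**2)*y + y)/8 = -((-3 + (-25)**2)*y + y)/8 = -((-3 + 625)*y + y)/8 = -(622*y + y)/8 = -623*y/8)
V = 9
W(O, k) = 9
W(K(6), 0) - 4*1 = 9 - 4*1 = 9 - 4 = 5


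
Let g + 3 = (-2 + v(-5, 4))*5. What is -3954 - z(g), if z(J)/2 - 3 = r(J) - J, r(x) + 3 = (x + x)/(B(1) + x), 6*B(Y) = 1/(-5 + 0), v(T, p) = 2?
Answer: -360720/91 ≈ -3964.0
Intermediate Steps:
B(Y) = -1/30 (B(Y) = 1/(6*(-5 + 0)) = (⅙)/(-5) = (⅙)*(-⅕) = -1/30)
g = -3 (g = -3 + (-2 + 2)*5 = -3 + 0*5 = -3 + 0 = -3)
r(x) = -3 + 2*x/(-1/30 + x) (r(x) = -3 + (x + x)/(-1/30 + x) = -3 + (2*x)/(-1/30 + x) = -3 + 2*x/(-1/30 + x))
z(J) = 6 - 2*J + 6*(1 - 10*J)/(-1 + 30*J) (z(J) = 6 + 2*(3*(1 - 10*J)/(-1 + 30*J) - J) = 6 + 2*(-J + 3*(1 - 10*J)/(-1 + 30*J)) = 6 + (-2*J + 6*(1 - 10*J)/(-1 + 30*J)) = 6 - 2*J + 6*(1 - 10*J)/(-1 + 30*J))
-3954 - z(g) = -3954 - 2*(-3)*(61 - 30*(-3))/(-1 + 30*(-3)) = -3954 - 2*(-3)*(61 + 90)/(-1 - 90) = -3954 - 2*(-3)*151/(-91) = -3954 - 2*(-3)*(-1)*151/91 = -3954 - 1*906/91 = -3954 - 906/91 = -360720/91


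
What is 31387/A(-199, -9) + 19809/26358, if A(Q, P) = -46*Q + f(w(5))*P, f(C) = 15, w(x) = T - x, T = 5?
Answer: 335318639/79240934 ≈ 4.2316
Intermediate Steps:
w(x) = 5 - x
A(Q, P) = -46*Q + 15*P
31387/A(-199, -9) + 19809/26358 = 31387/(-46*(-199) + 15*(-9)) + 19809/26358 = 31387/(9154 - 135) + 19809*(1/26358) = 31387/9019 + 6603/8786 = 335318639/79240934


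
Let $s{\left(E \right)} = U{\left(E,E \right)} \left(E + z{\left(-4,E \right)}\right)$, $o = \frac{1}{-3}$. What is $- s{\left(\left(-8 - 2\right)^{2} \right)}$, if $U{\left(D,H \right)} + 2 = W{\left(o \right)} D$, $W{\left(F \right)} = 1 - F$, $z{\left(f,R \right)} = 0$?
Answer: $- \frac{39400}{3} \approx -13133.0$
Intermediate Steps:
$o = - \frac{1}{3} \approx -0.33333$
$U{\left(D,H \right)} = -2 + \frac{4 D}{3}$ ($U{\left(D,H \right)} = -2 + \left(1 - - \frac{1}{3}\right) D = -2 + \left(1 + \frac{1}{3}\right) D = -2 + \frac{4 D}{3}$)
$s{\left(E \right)} = E \left(-2 + \frac{4 E}{3}\right)$ ($s{\left(E \right)} = \left(-2 + \frac{4 E}{3}\right) \left(E + 0\right) = \left(-2 + \frac{4 E}{3}\right) E = E \left(-2 + \frac{4 E}{3}\right)$)
$- s{\left(\left(-8 - 2\right)^{2} \right)} = - \frac{2 \left(-8 - 2\right)^{2} \left(-3 + 2 \left(-8 - 2\right)^{2}\right)}{3} = - \frac{2 \left(-10\right)^{2} \left(-3 + 2 \left(-10\right)^{2}\right)}{3} = - \frac{2 \cdot 100 \left(-3 + 2 \cdot 100\right)}{3} = - \frac{2 \cdot 100 \left(-3 + 200\right)}{3} = - \frac{2 \cdot 100 \cdot 197}{3} = \left(-1\right) \frac{39400}{3} = - \frac{39400}{3}$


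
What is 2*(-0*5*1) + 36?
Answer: 36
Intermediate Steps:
2*(-0*5*1) + 36 = 2*(-1*0*1) + 36 = 2*(0*1) + 36 = 2*0 + 36 = 0 + 36 = 36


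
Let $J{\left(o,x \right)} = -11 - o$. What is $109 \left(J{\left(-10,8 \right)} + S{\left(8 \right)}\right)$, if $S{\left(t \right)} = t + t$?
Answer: $1635$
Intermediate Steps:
$S{\left(t \right)} = 2 t$
$109 \left(J{\left(-10,8 \right)} + S{\left(8 \right)}\right) = 109 \left(\left(-11 - -10\right) + 2 \cdot 8\right) = 109 \left(\left(-11 + 10\right) + 16\right) = 109 \left(-1 + 16\right) = 109 \cdot 15 = 1635$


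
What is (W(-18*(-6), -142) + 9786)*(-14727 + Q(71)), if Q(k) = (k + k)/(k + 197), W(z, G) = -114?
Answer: -9543106092/67 ≈ -1.4243e+8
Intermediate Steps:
Q(k) = 2*k/(197 + k) (Q(k) = (2*k)/(197 + k) = 2*k/(197 + k))
(W(-18*(-6), -142) + 9786)*(-14727 + Q(71)) = (-114 + 9786)*(-14727 + 2*71/(197 + 71)) = 9672*(-14727 + 2*71/268) = 9672*(-14727 + 2*71*(1/268)) = 9672*(-14727 + 71/134) = 9672*(-1973347/134) = -9543106092/67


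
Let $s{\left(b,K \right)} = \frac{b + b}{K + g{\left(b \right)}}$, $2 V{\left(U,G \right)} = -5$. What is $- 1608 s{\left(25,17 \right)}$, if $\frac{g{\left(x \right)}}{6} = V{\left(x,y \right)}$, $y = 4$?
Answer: $-40200$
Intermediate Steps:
$V{\left(U,G \right)} = - \frac{5}{2}$ ($V{\left(U,G \right)} = \frac{1}{2} \left(-5\right) = - \frac{5}{2}$)
$g{\left(x \right)} = -15$ ($g{\left(x \right)} = 6 \left(- \frac{5}{2}\right) = -15$)
$s{\left(b,K \right)} = \frac{2 b}{-15 + K}$ ($s{\left(b,K \right)} = \frac{b + b}{K - 15} = \frac{2 b}{-15 + K}$)
$- 1608 s{\left(25,17 \right)} = - 1608 \cdot 2 \cdot 25 \frac{1}{-15 + 17} = - 1608 \cdot 2 \cdot 25 \cdot \frac{1}{2} = \left(-1608\right) 25 = -40200$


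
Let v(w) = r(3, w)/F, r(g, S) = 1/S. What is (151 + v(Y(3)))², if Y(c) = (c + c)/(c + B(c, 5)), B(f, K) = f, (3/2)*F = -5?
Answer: 2271049/100 ≈ 22711.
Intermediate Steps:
F = -10/3 (F = (⅔)*(-5) = -10/3 ≈ -3.3333)
Y(c) = 1 (Y(c) = (c + c)/(c + c) = (2*c)/((2*c)) = (2*c)*(1/(2*c)) = 1)
v(w) = -3/(10*w) (v(w) = 1/(w*(-10/3)) = -3/10/w = -3/(10*w))
(151 + v(Y(3)))² = (151 - 3/10/1)² = (151 - 3/10*1)² = (151 - 3/10)² = (1507/10)² = 2271049/100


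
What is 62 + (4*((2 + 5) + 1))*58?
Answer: 1918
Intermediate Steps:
62 + (4*((2 + 5) + 1))*58 = 62 + (4*(7 + 1))*58 = 62 + (4*8)*58 = 62 + 32*58 = 62 + 1856 = 1918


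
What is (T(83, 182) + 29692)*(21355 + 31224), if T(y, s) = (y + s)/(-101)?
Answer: 157664809033/101 ≈ 1.5610e+9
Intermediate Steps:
T(y, s) = -s/101 - y/101 (T(y, s) = (s + y)*(-1/101) = -s/101 - y/101)
(T(83, 182) + 29692)*(21355 + 31224) = ((-1/101*182 - 1/101*83) + 29692)*(21355 + 31224) = ((-182/101 - 83/101) + 29692)*52579 = (-265/101 + 29692)*52579 = (2998627/101)*52579 = 157664809033/101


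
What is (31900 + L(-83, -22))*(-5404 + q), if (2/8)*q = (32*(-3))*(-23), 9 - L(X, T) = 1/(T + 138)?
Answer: 3172136651/29 ≈ 1.0938e+8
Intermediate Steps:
L(X, T) = 9 - 1/(138 + T) (L(X, T) = 9 - 1/(T + 138) = 9 - 1/(138 + T))
q = 8832 (q = 4*((32*(-3))*(-23)) = 4*(-96*(-23)) = 4*2208 = 8832)
(31900 + L(-83, -22))*(-5404 + q) = (31900 + (1241 + 9*(-22))/(138 - 22))*(-5404 + 8832) = (31900 + (1241 - 198)/116)*3428 = (31900 + (1/116)*1043)*3428 = (31900 + 1043/116)*3428 = (3701443/116)*3428 = 3172136651/29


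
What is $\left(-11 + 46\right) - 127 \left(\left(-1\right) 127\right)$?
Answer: $16164$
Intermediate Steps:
$\left(-11 + 46\right) - 127 \left(\left(-1\right) 127\right) = 35 - -16129 = 35 + 16129 = 16164$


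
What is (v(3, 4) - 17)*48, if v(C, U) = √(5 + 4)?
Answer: -672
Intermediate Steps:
v(C, U) = 3 (v(C, U) = √9 = 3)
(v(3, 4) - 17)*48 = (3 - 17)*48 = -14*48 = -672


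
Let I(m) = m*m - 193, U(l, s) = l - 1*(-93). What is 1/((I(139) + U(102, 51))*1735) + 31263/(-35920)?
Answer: -209620940119/240846509520 ≈ -0.87035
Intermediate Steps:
U(l, s) = 93 + l (U(l, s) = l + 93 = 93 + l)
I(m) = -193 + m² (I(m) = m² - 193 = -193 + m²)
1/((I(139) + U(102, 51))*1735) + 31263/(-35920) = 1/(((-193 + 139²) + (93 + 102))*1735) + 31263/(-35920) = (1/1735)/((-193 + 19321) + 195) + 31263*(-1/35920) = (1/1735)/(19128 + 195) - 31263/35920 = (1/1735)/19323 - 31263/35920 = (1/19323)*(1/1735) - 31263/35920 = 1/33525405 - 31263/35920 = -209620940119/240846509520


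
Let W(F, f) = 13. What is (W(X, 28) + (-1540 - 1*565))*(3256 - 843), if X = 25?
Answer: -5047996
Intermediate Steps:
(W(X, 28) + (-1540 - 1*565))*(3256 - 843) = (13 + (-1540 - 1*565))*(3256 - 843) = (13 + (-1540 - 565))*2413 = (13 - 2105)*2413 = -2092*2413 = -5047996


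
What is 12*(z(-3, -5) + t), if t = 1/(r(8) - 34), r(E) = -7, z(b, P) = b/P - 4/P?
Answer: 3384/205 ≈ 16.507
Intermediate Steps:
z(b, P) = -4/P + b/P
t = -1/41 (t = 1/(-7 - 34) = 1/(-41) = -1/41 ≈ -0.024390)
12*(z(-3, -5) + t) = 12*((-4 - 3)/(-5) - 1/41) = 12*(-⅕*(-7) - 1/41) = 12*(7/5 - 1/41) = 12*(282/205) = 3384/205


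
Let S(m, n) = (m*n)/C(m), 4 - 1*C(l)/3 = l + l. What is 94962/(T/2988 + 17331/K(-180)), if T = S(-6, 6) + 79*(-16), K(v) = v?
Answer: -5674929120/5779187 ≈ -981.96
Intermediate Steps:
C(l) = 12 - 6*l (C(l) = 12 - 3*(l + l) = 12 - 6*l)
S(m, n) = m*n/(12 - 6*m) (S(m, n) = (m*n)/(12 - 6*m) = m*n/(12 - 6*m))
T = -5059/4 (T = -1*(-6)*6/(-12 + 6*(-6)) + 79*(-16) = -1*(-6)*6/(-12 - 36) - 1264 = -1*(-6)*6/(-48) - 1264 = -1*(-6)*6*(-1/48) - 1264 = -¾ - 1264 = -5059/4 ≈ -1264.8)
94962/(T/2988 + 17331/K(-180)) = 94962/(-5059/4/2988 + 17331/(-180)) = 94962/(-5059/4*1/2988 + 17331*(-1/180)) = 94962/(-5059/11952 - 5777/60) = 94962/(-5779187/59760) = 94962*(-59760/5779187) = -5674929120/5779187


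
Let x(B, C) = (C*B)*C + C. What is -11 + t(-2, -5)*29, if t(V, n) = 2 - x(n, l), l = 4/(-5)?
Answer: 163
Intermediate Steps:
l = -4/5 (l = 4*(-1/5) = -4/5 ≈ -0.80000)
x(B, C) = C + B*C**2 (x(B, C) = (B*C)*C + C = B*C**2 + C = C + B*C**2)
t(V, n) = 14/5 - 16*n/25 (t(V, n) = 2 - (-4)*(1 + n*(-4/5))/5 = 2 - (-4)*(1 - 4*n/5)/5 = 2 - (-4/5 + 16*n/25) = 2 + (4/5 - 16*n/25) = 14/5 - 16*n/25)
-11 + t(-2, -5)*29 = -11 + (14/5 - 16/25*(-5))*29 = -11 + (14/5 + 16/5)*29 = -11 + 6*29 = -11 + 174 = 163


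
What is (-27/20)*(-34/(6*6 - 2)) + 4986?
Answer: 99747/20 ≈ 4987.4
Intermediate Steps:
(-27/20)*(-34/(6*6 - 2)) + 4986 = (-27*1/20)*(-34/(36 - 2)) + 4986 = -(-459)/(10*34) + 4986 = -27/20*(-1) + 4986 = 27/20 + 4986 = 99747/20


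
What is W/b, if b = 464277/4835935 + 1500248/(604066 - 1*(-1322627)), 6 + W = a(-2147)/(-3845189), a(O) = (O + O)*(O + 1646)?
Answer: -235006495043935354740/31336833245778576949 ≈ -7.4994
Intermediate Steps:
a(O) = 2*O*(1646 + O) (a(O) = (2*O)*(1646 + O) = 2*O*(1646 + O))
W = -25222428/3845189 (W = -6 + (2*(-2147)*(1646 - 2147))/(-3845189) = -6 + (2*(-2147)*(-501))*(-1/3845189) = -6 + 2151294*(-1/3845189) = -6 - 2151294/3845189 = -25222428/3845189 ≈ -6.5595)
b = 8149621057841/9317362112955 (b = 464277*(1/4835935) + 1500248/(604066 + 1322627) = 464277/4835935 + 1500248/1926693 = 8149621057841/9317362112955 ≈ 0.87467)
W/b = -25222428/(3845189*8149621057841/9317362112955) = -25222428/3845189*9317362112955/8149621057841 = -235006495043935354740/31336833245778576949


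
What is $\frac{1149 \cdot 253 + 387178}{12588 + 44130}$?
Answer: $\frac{677875}{56718} \approx 11.952$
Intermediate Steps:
$\frac{1149 \cdot 253 + 387178}{12588 + 44130} = \frac{290697 + 387178}{56718} = 677875 \cdot \frac{1}{56718} = \frac{677875}{56718}$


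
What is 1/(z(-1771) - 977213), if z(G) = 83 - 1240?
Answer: -1/978370 ≈ -1.0221e-6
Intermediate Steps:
z(G) = -1157
1/(z(-1771) - 977213) = 1/(-1157 - 977213) = 1/(-978370) = -1/978370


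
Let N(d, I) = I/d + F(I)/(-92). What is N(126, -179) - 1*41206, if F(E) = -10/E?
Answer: -10688010055/259371 ≈ -41207.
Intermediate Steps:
N(d, I) = 5/(46*I) + I/d (N(d, I) = I/d - 10/I/(-92) = I/d - 10/I*(-1/92) = I/d + 5/(46*I) = 5/(46*I) + I/d)
N(126, -179) - 1*41206 = ((5/46)/(-179) - 179/126) - 1*41206 = ((5/46)*(-1/179) - 179*1/126) - 41206 = (-5/8234 - 179/126) - 41206 = -368629/259371 - 41206 = -10688010055/259371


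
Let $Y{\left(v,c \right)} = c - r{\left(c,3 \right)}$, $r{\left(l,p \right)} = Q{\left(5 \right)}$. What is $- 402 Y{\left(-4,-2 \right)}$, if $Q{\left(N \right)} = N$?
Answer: $2814$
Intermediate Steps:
$r{\left(l,p \right)} = 5$
$Y{\left(v,c \right)} = -5 + c$ ($Y{\left(v,c \right)} = c - 5 = -5 + c$)
$- 402 Y{\left(-4,-2 \right)} = - 402 \left(-5 - 2\right) = \left(-402\right) \left(-7\right) = 2814$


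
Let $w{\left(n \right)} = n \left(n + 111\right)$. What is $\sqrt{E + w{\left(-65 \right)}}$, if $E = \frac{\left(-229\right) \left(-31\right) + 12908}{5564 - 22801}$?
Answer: $\frac{i \sqrt{888716225969}}{17237} \approx 54.692 i$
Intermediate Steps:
$E = - \frac{20007}{17237}$ ($E = \frac{7099 + 12908}{-17237} = 20007 \left(- \frac{1}{17237}\right) = - \frac{20007}{17237} \approx -1.1607$)
$w{\left(n \right)} = n \left(111 + n\right)$
$\sqrt{E + w{\left(-65 \right)}} = \sqrt{- \frac{20007}{17237} - 65 \left(111 - 65\right)} = \sqrt{- \frac{20007}{17237} - 2990} = \sqrt{- \frac{51558637}{17237}} = \frac{i \sqrt{888716225969}}{17237}$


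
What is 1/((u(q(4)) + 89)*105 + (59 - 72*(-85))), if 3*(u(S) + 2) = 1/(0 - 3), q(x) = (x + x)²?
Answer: 3/45907 ≈ 6.5350e-5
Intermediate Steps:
q(x) = 4*x² (q(x) = (2*x)² = 4*x²)
u(S) = -19/9 (u(S) = -2 + 1/(3*(0 - 3)) = -2 + (⅓)/(-3) = -2 + (⅓)*(-⅓) = -2 - ⅑ = -19/9)
1/((u(q(4)) + 89)*105 + (59 - 72*(-85))) = 1/((-19/9 + 89)*105 + (59 - 72*(-85))) = 1/((782/9)*105 + (59 + 6120)) = 1/(27370/3 + 6179) = 1/(45907/3) = 3/45907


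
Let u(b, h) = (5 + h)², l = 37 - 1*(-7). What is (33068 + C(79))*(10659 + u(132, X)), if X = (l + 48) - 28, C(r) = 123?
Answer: 511805220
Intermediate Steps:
l = 44 (l = 37 + 7 = 44)
X = 64 (X = (44 + 48) - 28 = 92 - 28 = 64)
(33068 + C(79))*(10659 + u(132, X)) = (33068 + 123)*(10659 + (5 + 64)²) = 33191*(10659 + 69²) = 33191*(10659 + 4761) = 33191*15420 = 511805220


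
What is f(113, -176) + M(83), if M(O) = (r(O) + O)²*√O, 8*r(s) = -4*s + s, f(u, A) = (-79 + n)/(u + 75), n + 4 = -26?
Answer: -109/188 + 172225*√83/64 ≈ 24516.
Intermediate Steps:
n = -30 (n = -4 - 26 = -30)
f(u, A) = -109/(75 + u) (f(u, A) = (-79 - 30)/(u + 75) = -109/(75 + u))
r(s) = -3*s/8 (r(s) = (-4*s + s)/8 = (-3*s)/8 = -3*s/8)
M(O) = 25*O^(5/2)/64 (M(O) = (-3*O/8 + O)²*√O = (5*O/8)²*√O = (25*O²/64)*√O = 25*O^(5/2)/64)
f(113, -176) + M(83) = -109/(75 + 113) + 25*83^(5/2)/64 = -109/188 + 25*(6889*√83)/64 = -109*1/188 + 172225*√83/64 = -109/188 + 172225*√83/64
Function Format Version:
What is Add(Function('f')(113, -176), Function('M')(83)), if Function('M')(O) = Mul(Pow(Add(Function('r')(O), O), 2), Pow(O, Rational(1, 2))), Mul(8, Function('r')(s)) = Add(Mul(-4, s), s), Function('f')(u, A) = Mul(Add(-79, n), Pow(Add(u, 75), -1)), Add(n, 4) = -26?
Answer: Add(Rational(-109, 188), Mul(Rational(172225, 64), Pow(83, Rational(1, 2)))) ≈ 24516.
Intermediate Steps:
n = -30 (n = Add(-4, -26) = -30)
Function('f')(u, A) = Mul(-109, Pow(Add(75, u), -1)) (Function('f')(u, A) = Mul(Add(-79, -30), Pow(Add(u, 75), -1)) = Mul(-109, Pow(Add(75, u), -1)))
Function('r')(s) = Mul(Rational(-3, 8), s) (Function('r')(s) = Mul(Rational(1, 8), Add(Mul(-4, s), s)) = Mul(Rational(1, 8), Mul(-3, s)) = Mul(Rational(-3, 8), s))
Function('M')(O) = Mul(Rational(25, 64), Pow(O, Rational(5, 2))) (Function('M')(O) = Mul(Pow(Add(Mul(Rational(-3, 8), O), O), 2), Pow(O, Rational(1, 2))) = Mul(Pow(Mul(Rational(5, 8), O), 2), Pow(O, Rational(1, 2))) = Mul(Mul(Rational(25, 64), Pow(O, 2)), Pow(O, Rational(1, 2))) = Mul(Rational(25, 64), Pow(O, Rational(5, 2))))
Add(Function('f')(113, -176), Function('M')(83)) = Add(Mul(-109, Pow(Add(75, 113), -1)), Mul(Rational(25, 64), Pow(83, Rational(5, 2)))) = Add(Mul(-109, Pow(188, -1)), Mul(Rational(25, 64), Mul(6889, Pow(83, Rational(1, 2))))) = Add(Mul(-109, Rational(1, 188)), Mul(Rational(172225, 64), Pow(83, Rational(1, 2)))) = Add(Rational(-109, 188), Mul(Rational(172225, 64), Pow(83, Rational(1, 2))))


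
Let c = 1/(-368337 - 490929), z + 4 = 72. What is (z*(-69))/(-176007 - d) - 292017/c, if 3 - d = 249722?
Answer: 271997583001779/1084 ≈ 2.5092e+11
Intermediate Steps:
d = -249719 (d = 3 - 1*249722 = 3 - 249722 = -249719)
z = 68 (z = -4 + 72 = 68)
c = -1/859266 (c = 1/(-859266) = -1/859266 ≈ -1.1638e-6)
(z*(-69))/(-176007 - d) - 292017/c = (68*(-69))/(-176007 - 1*(-249719)) - 292017/(-1/859266) = -4692/(-176007 + 249719) - 292017*(-859266) = -4692/73712 + 250920279522 = -4692*1/73712 + 250920279522 = -69/1084 + 250920279522 = 271997583001779/1084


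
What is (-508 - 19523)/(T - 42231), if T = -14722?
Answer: 20031/56953 ≈ 0.35171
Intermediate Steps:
(-508 - 19523)/(T - 42231) = (-508 - 19523)/(-14722 - 42231) = -20031/(-56953) = -20031*(-1/56953) = 20031/56953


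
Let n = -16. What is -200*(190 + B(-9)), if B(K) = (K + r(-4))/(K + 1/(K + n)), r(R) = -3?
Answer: -4324000/113 ≈ -38266.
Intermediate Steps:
B(K) = (-3 + K)/(K + 1/(-16 + K)) (B(K) = (K - 3)/(K + 1/(K - 16)) = (-3 + K)/(K + 1/(-16 + K)))
-200*(190 + B(-9)) = -200*(190 + (48 + (-9)² - 19*(-9))/(1 + (-9)² - 16*(-9))) = -200*(190 + (48 + 81 + 171)/(1 + 81 + 144)) = -200*(190 + 300/226) = -200*(190 + (1/226)*300) = -200*(190 + 150/113) = -200*21620/113 = -4324000/113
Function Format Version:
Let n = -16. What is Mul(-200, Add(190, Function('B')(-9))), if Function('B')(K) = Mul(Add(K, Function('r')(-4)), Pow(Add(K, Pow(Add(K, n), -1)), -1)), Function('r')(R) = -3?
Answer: Rational(-4324000, 113) ≈ -38266.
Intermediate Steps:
Function('B')(K) = Mul(Pow(Add(K, Pow(Add(-16, K), -1)), -1), Add(-3, K)) (Function('B')(K) = Mul(Add(K, -3), Pow(Add(K, Pow(Add(K, -16), -1)), -1)) = Mul(Add(-3, K), Pow(Add(K, Pow(Add(-16, K), -1)), -1)) = Mul(Pow(Add(K, Pow(Add(-16, K), -1)), -1), Add(-3, K)))
Mul(-200, Add(190, Function('B')(-9))) = Mul(-200, Add(190, Mul(Pow(Add(1, Pow(-9, 2), Mul(-16, -9)), -1), Add(48, Pow(-9, 2), Mul(-19, -9))))) = Mul(-200, Add(190, Mul(Pow(Add(1, 81, 144), -1), Add(48, 81, 171)))) = Mul(-200, Add(190, Mul(Pow(226, -1), 300))) = Mul(-200, Add(190, Mul(Rational(1, 226), 300))) = Mul(-200, Add(190, Rational(150, 113))) = Mul(-200, Rational(21620, 113)) = Rational(-4324000, 113)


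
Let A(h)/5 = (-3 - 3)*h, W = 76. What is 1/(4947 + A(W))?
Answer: 1/2667 ≈ 0.00037495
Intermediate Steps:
A(h) = -30*h (A(h) = 5*((-3 - 3)*h) = 5*(-6*h) = -30*h)
1/(4947 + A(W)) = 1/(4947 - 30*76) = 1/(4947 - 2280) = 1/2667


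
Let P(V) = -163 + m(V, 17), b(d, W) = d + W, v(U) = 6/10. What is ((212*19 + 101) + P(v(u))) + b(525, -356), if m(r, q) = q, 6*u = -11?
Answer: 4152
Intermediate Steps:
u = -11/6 (u = (⅙)*(-11) = -11/6 ≈ -1.8333)
v(U) = ⅗ (v(U) = 6*(⅒) = ⅗)
b(d, W) = W + d
P(V) = -146 (P(V) = -163 + 17 = -146)
((212*19 + 101) + P(v(u))) + b(525, -356) = ((212*19 + 101) - 146) + (-356 + 525) = ((4028 + 101) - 146) + 169 = (4129 - 146) + 169 = 3983 + 169 = 4152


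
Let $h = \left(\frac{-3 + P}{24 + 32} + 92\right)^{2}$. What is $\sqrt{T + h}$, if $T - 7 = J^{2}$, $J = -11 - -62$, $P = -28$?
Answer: $\frac{\sqrt{34403329}}{56} \approx 104.74$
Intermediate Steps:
$J = 51$ ($J = -11 + 62 = 51$)
$h = \frac{26224641}{3136}$ ($h = \left(\frac{-3 - 28}{24 + 32} + 92\right)^{2} = \left(- \frac{31}{56} + 92\right)^{2} = \left(\frac{5121}{56}\right)^{2} = \frac{26224641}{3136} \approx 8362.5$)
$T = 2608$ ($T = 7 + 51^{2} = 7 + 2601 = 2608$)
$\sqrt{T + h} = \sqrt{2608 + \frac{26224641}{3136}} = \sqrt{\frac{34403329}{3136}} = \frac{\sqrt{34403329}}{56}$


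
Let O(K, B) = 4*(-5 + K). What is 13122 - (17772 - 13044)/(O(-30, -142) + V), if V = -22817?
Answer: 301246482/22957 ≈ 13122.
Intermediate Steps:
O(K, B) = -20 + 4*K
13122 - (17772 - 13044)/(O(-30, -142) + V) = 13122 - (17772 - 13044)/((-20 + 4*(-30)) - 22817) = 13122 - 4728/((-20 - 120) - 22817) = 13122 - 4728/(-140 - 22817) = 13122 - 4728/(-22957) = 13122 - 4728*(-1)/22957 = 13122 - 1*(-4728/22957) = 13122 + 4728/22957 = 301246482/22957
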